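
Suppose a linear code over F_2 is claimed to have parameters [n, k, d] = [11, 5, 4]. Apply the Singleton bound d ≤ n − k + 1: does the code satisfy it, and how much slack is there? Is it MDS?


Singleton RHS = n − k + 1 = 7, slack = 3, bound satisfied, not MDS.

Singleton bound: d ≤ n − k + 1.
Here n = 11, k = 5, so n − k + 1 = 7.
Given d = 4, check d ≤ 7: YES.
Slack = (n − k + 1) − d = 3.
The code is NOT MDS (slack = 3 > 0).
Description: the claimed parameters are [11, 5, 4]_2; such a code would be non-MDS.


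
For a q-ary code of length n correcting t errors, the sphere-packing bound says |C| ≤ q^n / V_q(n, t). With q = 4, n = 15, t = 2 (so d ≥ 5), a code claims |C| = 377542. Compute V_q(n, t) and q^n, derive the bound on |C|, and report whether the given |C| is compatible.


V_q(n, t) = 991, q^n = 1073741824, Hamming bound = 1083493, |C| = 377542 ≤ bound (satisfied).

Step 1: Compute V_q(n, t) = Σ_{j=0}^2 C(n, j) (q−1)^j.
  j = 0: C(15,0)·(3)^0 = 1·1 = 1.
  j = 1: C(15,1)·(3)^1 = 15·3 = 45.
  j = 2: C(15,2)·(3)^2 = 105·9 = 945.
  V_q(n, t) = 1 + 45 + 945 = 991.
Step 2: q^n = 4^15 = 1073741824.
Step 3: Hamming bound ⌊q^n / V_q(n,t)⌋ = ⌊1073741824/991⌋ = 1083493.
Step 4: Compare |C| = 377542 to 1083493: satisfied.
The claimed |C| lies below the Hamming bound.


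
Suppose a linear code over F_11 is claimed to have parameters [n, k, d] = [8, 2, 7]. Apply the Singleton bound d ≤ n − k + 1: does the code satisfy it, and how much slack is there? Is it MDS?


Singleton RHS = n − k + 1 = 7, slack = 0, bound satisfied, MDS.

Singleton bound: d ≤ n − k + 1.
Here n = 8, k = 2, so n − k + 1 = 7.
Given d = 7, check d ≤ 7: YES.
Slack = (n − k + 1) − d = 0.
The code is MDS (slack = 0).
Description: the claimed parameters are [8, 2, 7]_11; such a code would be MDS (meets Singleton bound).


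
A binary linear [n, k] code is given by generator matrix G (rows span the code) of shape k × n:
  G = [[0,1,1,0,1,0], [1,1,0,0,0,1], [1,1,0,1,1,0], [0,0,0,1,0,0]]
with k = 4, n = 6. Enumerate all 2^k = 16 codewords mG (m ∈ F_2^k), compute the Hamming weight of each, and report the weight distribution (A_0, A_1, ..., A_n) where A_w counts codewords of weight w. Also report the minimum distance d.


Weight distribution: A_0 = 1, A_1 = 1, A_2 = 2, A_3 = 6, A_4 = 5, A_5 = 1. Minimum distance d = 1.

Enumerate all 2^4 = 16 messages m ∈ F_2^4.
For each, compute codeword c = mG in F_2^6, then tally its weight.
  m = 0000 → c = 000000, weight = 0.
  m = 1000 → c = 011010, weight = 3.
  m = 0100 → c = 110001, weight = 3.
  m = 1100 → c = 101011, weight = 4.
  m = 0010 → c = 110110, weight = 4.
  m = 1010 → c = 101100, weight = 3.
  m = 0110 → c = 000111, weight = 3.
  m = 1110 → c = 011101, weight = 4.
  m = 0001 → c = 000100, weight = 1.
  m = 1001 → c = 011110, weight = 4.
  m = 0101 → c = 110101, weight = 4.
  m = 1101 → c = 101111, weight = 5.
  m = 0011 → c = 110010, weight = 3.
  m = 1011 → c = 101000, weight = 2.
  m = 0111 → c = 000011, weight = 2.
  m = 1111 → c = 011001, weight = 3.
Tally weights:
  weight 0: 1 codewords.
  weight 1: 1 codewords.
  weight 2: 2 codewords.
  weight 3: 6 codewords.
  weight 4: 5 codewords.
  weight 5: 1 codewords.
Minimum distance d = smallest w > 0 with A_w > 0 = 1.
Sanity: Σ A_w = 16 = 2^4 = 16 ✓.


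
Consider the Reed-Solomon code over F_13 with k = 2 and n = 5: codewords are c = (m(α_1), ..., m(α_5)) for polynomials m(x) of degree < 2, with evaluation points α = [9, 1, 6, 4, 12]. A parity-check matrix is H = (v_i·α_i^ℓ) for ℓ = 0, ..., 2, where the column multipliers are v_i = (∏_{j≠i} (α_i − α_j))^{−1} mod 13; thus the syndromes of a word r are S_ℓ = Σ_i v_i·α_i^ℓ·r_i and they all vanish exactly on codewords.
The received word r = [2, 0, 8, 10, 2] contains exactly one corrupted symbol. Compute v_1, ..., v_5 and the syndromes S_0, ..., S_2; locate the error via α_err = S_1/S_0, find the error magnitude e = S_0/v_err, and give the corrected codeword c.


S = (9, 3, 1), error at position 1, error magnitude e = 10, c = [5, 0, 8, 10, 2].

Step 1: column multipliers v_i = (∏_{j≠i}(α_i − α_j))^{−1} mod 13.
  i = 1 (α = 9): (9−1)(9−6)(9−4)(9−12) = 8·3·5·(−3) = −360 ≡ 4, so v_1 = 4^{−1} = 10 (mod 13).
  i = 2 (α = 1): (1−9)(1−6)(1−4)(1−12) = (−8)·(−5)·(−3)·(−11) = 1320 ≡ 7, so v_2 = 7^{−1} = 2 (mod 13).
  i = 3 (α = 6): (6−9)(6−1)(6−4)(6−12) = (−3)·5·2·(−6) = 180 ≡ 11, so v_3 = 11^{−1} = 6 (mod 13).
  i = 4 (α = 4): (4−9)(4−1)(4−6)(4−12) = (−5)·3·(−2)·(−8) = −240 ≡ 7, so v_4 = 7^{−1} = 2 (mod 13).
  i = 5 (α = 12): (12−9)(12−1)(12−6)(12−4) = 3·11·6·8 = 1584 ≡ 11, so v_5 = 11^{−1} = 6 (mod 13).
  v = [10, 2, 6, 2, 6].
Step 2: syndromes of r = [2, 0, 8, 10, 2] (all sums mod 13).
  S_0 = Σ v_i r_i = 10·2 + 2·0 + 6·8 + 2·10 + 6·2 = 100 ≡ 9.
  S_1 = Σ v_i α_i r_i = 10·9·2 + 2·1·0 + 6·6·8 + 2·4·10 + 6·12·2 = 692 ≡ 3.
  α_i^2 mod 13 = [3, 1, 10, 3, 1].
  S_2 = Σ v_i α_i^2 r_i = 10·3·2 + 2·1·0 + 6·10·8 + 2·3·10 + 6·1·2 = 612 ≡ 1.
  S = (9, 3, 1) ≠ 0, so r is not a codeword (an error is present).
Step 3: locate the error. For a single error e at position i, S_ℓ = v_i·e·α_i^ℓ, so α_err = S_1/S_0.
  S_0^{−1} = 9^{−1} = 3 (mod 13), so α_err = 3·3 = 9 ≡ 9 = α_1. Error position i = 1.
  Consistency check: S_2/S_1 = 1·9 = 9 ≡ 9 = α_err ✓ (single-error assumption holds).
Step 4: error magnitude e = S_0/v_1 = S_0·∏_{j≠1}(α_1 − α_j) = 9·4 = 36 ≡ 10 (mod 13).
Step 5: correct position 1: c_1 = r_1 − e = 2 − 10 ≡ 5 (mod 13). Hence c = [5, 0, 8, 10, 2].
  Check: interpolating c through the α_i gives m(x) = 1 + 12·x (degree < 2) with m(α_i) = c_i for every i, so c is indeed a codeword.


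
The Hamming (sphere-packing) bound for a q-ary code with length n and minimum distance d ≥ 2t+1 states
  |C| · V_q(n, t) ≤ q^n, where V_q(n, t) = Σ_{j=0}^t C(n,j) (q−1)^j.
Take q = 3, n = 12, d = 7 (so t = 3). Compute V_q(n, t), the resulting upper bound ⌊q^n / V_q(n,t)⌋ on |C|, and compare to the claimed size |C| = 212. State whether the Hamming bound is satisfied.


V_q(n, t) = 2049, q^n = 531441, Hamming bound = 259, |C| = 212 ≤ bound (satisfied).

Step 1: Compute V_q(n, t) = Σ_{j=0}^3 C(n, j) (q−1)^j.
  j = 0: C(12,0)·(2)^0 = 1·1 = 1.
  j = 1: C(12,1)·(2)^1 = 12·2 = 24.
  j = 2: C(12,2)·(2)^2 = 66·4 = 264.
  j = 3: C(12,3)·(2)^3 = 220·8 = 1760.
  V_q(n, t) = 1 + 24 + 264 + 1760 = 2049.
Step 2: q^n = 3^12 = 531441.
Step 3: Hamming bound ⌊q^n / V_q(n,t)⌋ = ⌊531441/2049⌋ = 259.
Step 4: Compare |C| = 212 to 259: satisfied.
The claimed |C| lies below the Hamming bound.


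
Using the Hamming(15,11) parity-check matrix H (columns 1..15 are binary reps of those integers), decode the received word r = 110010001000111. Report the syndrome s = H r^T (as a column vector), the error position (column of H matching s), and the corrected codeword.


s = (0, 0, 1, 1)^T, error position = 3, corrected codeword c = 111010001000111

Compute s = H r^T mod 2 one row at a time:
  s_1 = 0 + 1 + 0 + 0 + 0 + 1 + 1 + 1 = 4 ≡ 0 (mod 2).
  s_2 = 0 + 1 + 0 + 0 + 0 + 1 + 1 + 1 = 4 ≡ 0 (mod 2).
  s_3 = 1 + 0 + 0 + 0 + 0 + 0 + 1 + 1 = 3 ≡ 1 (mod 2).
  s_4 = 1 + 0 + 1 + 0 + 1 + 0 + 1 + 1 = 5 ≡ 1 (mod 2).
s = (0, 0, 1, 1)^T — this equals column 3 of H (binary 0011), so error is at position 3.
Correct: flip bit 3 of r = 110010001000111 to get c = 111010001000111.


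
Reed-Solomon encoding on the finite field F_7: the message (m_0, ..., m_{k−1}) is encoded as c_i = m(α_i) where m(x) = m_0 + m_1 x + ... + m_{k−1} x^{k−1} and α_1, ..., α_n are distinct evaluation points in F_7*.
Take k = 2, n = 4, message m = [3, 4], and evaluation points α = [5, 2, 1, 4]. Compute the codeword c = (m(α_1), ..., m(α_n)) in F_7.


c = [2, 4, 0, 5]

Message polynomial: m(x) = 3 + 4·x (mod 7).
For each evaluation point α_i, compute m(α_i) mod 7:
  α_1 = 5: Horner steps 4 → 2, so m(5) = 2.
  α_2 = 2: Horner steps 4 → 4, so m(2) = 4.
  α_3 = 1: Horner steps 4 → 0, so m(1) = 0.
  α_4 = 4: Horner steps 4 → 5, so m(4) = 5.
Codeword c = [2, 4, 0, 5] ∈ F_7^4.


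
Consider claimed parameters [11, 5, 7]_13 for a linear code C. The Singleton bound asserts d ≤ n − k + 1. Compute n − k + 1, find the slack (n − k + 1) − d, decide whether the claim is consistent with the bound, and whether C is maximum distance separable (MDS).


Singleton RHS = n − k + 1 = 7, slack = 0, bound satisfied, MDS.

Singleton bound: d ≤ n − k + 1.
Here n = 11, k = 5, so n − k + 1 = 7.
Given d = 7, check d ≤ 7: YES.
Slack = (n − k + 1) − d = 0.
The code is MDS (slack = 0).
Description: the claimed parameters are [11, 5, 7]_13; such a code would be MDS (meets Singleton bound).


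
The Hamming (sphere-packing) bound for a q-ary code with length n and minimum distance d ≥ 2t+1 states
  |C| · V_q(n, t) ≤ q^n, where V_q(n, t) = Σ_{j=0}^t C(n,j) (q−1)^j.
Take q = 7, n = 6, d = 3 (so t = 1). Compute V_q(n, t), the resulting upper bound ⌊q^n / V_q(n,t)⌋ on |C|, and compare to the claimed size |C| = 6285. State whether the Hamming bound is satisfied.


V_q(n, t) = 37, q^n = 117649, Hamming bound = 3179, |C| = 6285 > bound (violated).

Step 1: Compute V_q(n, t) = Σ_{j=0}^1 C(n, j) (q−1)^j.
  j = 0: C(6,0)·(6)^0 = 1·1 = 1.
  j = 1: C(6,1)·(6)^1 = 6·6 = 36.
  V_q(n, t) = 1 + 36 = 37.
Step 2: q^n = 7^6 = 117649.
Step 3: Hamming bound ⌊q^n / V_q(n,t)⌋ = ⌊117649/37⌋ = 3179.
Step 4: Compare |C| = 6285 to 3179: violated.
The claimed |C| lies above the Hamming bound, so no 7-ary code of length 6 with d ≥ 3 can have 6285 codewords.


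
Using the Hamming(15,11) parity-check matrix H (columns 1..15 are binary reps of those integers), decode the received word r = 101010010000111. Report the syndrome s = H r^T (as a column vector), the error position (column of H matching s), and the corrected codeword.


s = (0, 0, 1, 1)^T, error position = 3, corrected codeword c = 100010010000111

Compute s = H r^T mod 2 one row at a time:
  s_1 = 1 + 0 + 0 + 0 + 0 + 1 + 1 + 1 = 4 ≡ 0 (mod 2).
  s_2 = 0 + 1 + 0 + 0 + 0 + 1 + 1 + 1 = 4 ≡ 0 (mod 2).
  s_3 = 0 + 1 + 0 + 0 + 0 + 0 + 1 + 1 = 3 ≡ 1 (mod 2).
  s_4 = 1 + 1 + 1 + 0 + 0 + 0 + 1 + 1 = 5 ≡ 1 (mod 2).
s = (0, 0, 1, 1)^T — this equals column 3 of H (binary 0011), so error is at position 3.
Correct: flip bit 3 of r = 101010010000111 to get c = 100010010000111.


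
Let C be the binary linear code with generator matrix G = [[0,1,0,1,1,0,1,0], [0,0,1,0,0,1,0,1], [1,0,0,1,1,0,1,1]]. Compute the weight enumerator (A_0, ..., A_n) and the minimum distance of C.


Weight distribution: A_0 = 1, A_3 = 2, A_4 = 2, A_5 = 1, A_6 = 1, A_7 = 1. Minimum distance d = 3.

Enumerate all 2^3 = 8 messages m ∈ F_2^3.
For each, compute codeword c = mG in F_2^8, then tally its weight.
  m = 000 → c = 00000000, weight = 0.
  m = 100 → c = 01011010, weight = 4.
  m = 010 → c = 00100101, weight = 3.
  m = 110 → c = 01111111, weight = 7.
  m = 001 → c = 10011011, weight = 5.
  m = 101 → c = 11000001, weight = 3.
  m = 011 → c = 10111110, weight = 6.
  m = 111 → c = 11100100, weight = 4.
Tally weights:
  weight 0: 1 codewords.
  weight 3: 2 codewords.
  weight 4: 2 codewords.
  weight 5: 1 codewords.
  weight 6: 1 codewords.
  weight 7: 1 codewords.
Minimum distance d = smallest w > 0 with A_w > 0 = 3.
Sanity: Σ A_w = 8 = 2^3 = 8 ✓.


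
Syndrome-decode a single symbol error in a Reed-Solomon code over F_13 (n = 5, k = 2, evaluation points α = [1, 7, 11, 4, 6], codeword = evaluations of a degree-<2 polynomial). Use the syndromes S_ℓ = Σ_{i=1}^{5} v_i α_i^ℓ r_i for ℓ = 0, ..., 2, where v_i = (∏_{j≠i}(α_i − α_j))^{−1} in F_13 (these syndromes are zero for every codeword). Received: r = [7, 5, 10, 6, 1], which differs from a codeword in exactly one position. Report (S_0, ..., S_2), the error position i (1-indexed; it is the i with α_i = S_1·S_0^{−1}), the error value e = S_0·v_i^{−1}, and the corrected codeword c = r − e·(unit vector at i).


S = (6, 1, 11), error at position 3, error magnitude e = 2, c = [7, 5, 8, 6, 1].

Step 1: column multipliers v_i = (∏_{j≠i}(α_i − α_j))^{−1} mod 13.
  i = 1 (α = 1): (1−7)(1−11)(1−4)(1−6) = (−6)·(−10)·(−3)·(−5) = 900 ≡ 3, so v_1 = 3^{−1} = 9 (mod 13).
  i = 2 (α = 7): (7−1)(7−11)(7−4)(7−6) = 6·(−4)·3·1 = −72 ≡ 6, so v_2 = 6^{−1} = 11 (mod 13).
  i = 3 (α = 11): (11−1)(11−7)(11−4)(11−6) = 10·4·7·5 = 1400 ≡ 9, so v_3 = 9^{−1} = 3 (mod 13).
  i = 4 (α = 4): (4−1)(4−7)(4−11)(4−6) = 3·(−3)·(−7)·(−2) = −126 ≡ 4, so v_4 = 4^{−1} = 10 (mod 13).
  i = 5 (α = 6): (6−1)(6−7)(6−11)(6−4) = 5·(−1)·(−5)·2 = 50 ≡ 11, so v_5 = 11^{−1} = 6 (mod 13).
  v = [9, 11, 3, 10, 6].
Step 2: syndromes of r = [7, 5, 10, 6, 1] (all sums mod 13).
  S_0 = Σ v_i r_i = 9·7 + 11·5 + 3·10 + 10·6 + 6·1 = 214 ≡ 6.
  S_1 = Σ v_i α_i r_i = 9·1·7 + 11·7·5 + 3·11·10 + 10·4·6 + 6·6·1 = 1054 ≡ 1.
  α_i^2 mod 13 = [1, 10, 4, 3, 10].
  S_2 = Σ v_i α_i^2 r_i = 9·1·7 + 11·10·5 + 3·4·10 + 10·3·6 + 6·10·1 = 973 ≡ 11.
  S = (6, 1, 11) ≠ 0, so r is not a codeword (an error is present).
Step 3: locate the error. For a single error e at position i, S_ℓ = v_i·e·α_i^ℓ, so α_err = S_1/S_0.
  S_0^{−1} = 6^{−1} = 11 (mod 13), so α_err = 1·11 = 11 ≡ 11 = α_3. Error position i = 3.
  Consistency check: S_2/S_1 = 11·1 = 11 ≡ 11 = α_err ✓ (single-error assumption holds).
Step 4: error magnitude e = S_0/v_3 = S_0·∏_{j≠3}(α_3 − α_j) = 6·9 = 54 ≡ 2 (mod 13).
Step 5: correct position 3: c_3 = r_3 − e = 10 − 2 ≡ 8 (mod 13). Hence c = [7, 5, 8, 6, 1].
  Check: interpolating c through the α_i gives m(x) = 3 + 4·x (degree < 2) with m(α_i) = c_i for every i, so c is indeed a codeword.


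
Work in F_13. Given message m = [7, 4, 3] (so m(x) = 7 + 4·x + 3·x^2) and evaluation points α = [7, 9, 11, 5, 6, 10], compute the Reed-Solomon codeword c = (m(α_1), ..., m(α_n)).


c = [0, 0, 11, 11, 9, 9]

Message polynomial: m(x) = 7 + 4·x + 3·x^2 (mod 13).
For each evaluation point α_i, compute m(α_i) mod 13:
  α_1 = 7: Horner steps 3 → 12 → 0, so m(7) = 0.
  α_2 = 9: Horner steps 3 → 5 → 0, so m(9) = 0.
  α_3 = 11: Horner steps 3 → 11 → 11, so m(11) = 11.
  α_4 = 5: Horner steps 3 → 6 → 11, so m(5) = 11.
  α_5 = 6: Horner steps 3 → 9 → 9, so m(6) = 9.
  α_6 = 10: Horner steps 3 → 8 → 9, so m(10) = 9.
Codeword c = [0, 0, 11, 11, 9, 9] ∈ F_13^6.


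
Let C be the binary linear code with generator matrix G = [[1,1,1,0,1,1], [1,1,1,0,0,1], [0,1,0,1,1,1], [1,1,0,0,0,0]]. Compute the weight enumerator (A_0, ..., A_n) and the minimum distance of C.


Weight distribution: A_0 = 1, A_1 = 1, A_2 = 2, A_3 = 6, A_4 = 5, A_5 = 1. Minimum distance d = 1.

Enumerate all 2^4 = 16 messages m ∈ F_2^4.
For each, compute codeword c = mG in F_2^6, then tally its weight.
  m = 0000 → c = 000000, weight = 0.
  m = 1000 → c = 111011, weight = 5.
  m = 0100 → c = 111001, weight = 4.
  m = 1100 → c = 000010, weight = 1.
  m = 0010 → c = 010111, weight = 4.
  m = 1010 → c = 101100, weight = 3.
  m = 0110 → c = 101110, weight = 4.
  m = 1110 → c = 010101, weight = 3.
  m = 0001 → c = 110000, weight = 2.
  m = 1001 → c = 001011, weight = 3.
  m = 0101 → c = 001001, weight = 2.
  m = 1101 → c = 110010, weight = 3.
  m = 0011 → c = 100111, weight = 4.
  m = 1011 → c = 011100, weight = 3.
  m = 0111 → c = 011110, weight = 4.
  m = 1111 → c = 100101, weight = 3.
Tally weights:
  weight 0: 1 codewords.
  weight 1: 1 codewords.
  weight 2: 2 codewords.
  weight 3: 6 codewords.
  weight 4: 5 codewords.
  weight 5: 1 codewords.
Minimum distance d = smallest w > 0 with A_w > 0 = 1.
Sanity: Σ A_w = 16 = 2^4 = 16 ✓.


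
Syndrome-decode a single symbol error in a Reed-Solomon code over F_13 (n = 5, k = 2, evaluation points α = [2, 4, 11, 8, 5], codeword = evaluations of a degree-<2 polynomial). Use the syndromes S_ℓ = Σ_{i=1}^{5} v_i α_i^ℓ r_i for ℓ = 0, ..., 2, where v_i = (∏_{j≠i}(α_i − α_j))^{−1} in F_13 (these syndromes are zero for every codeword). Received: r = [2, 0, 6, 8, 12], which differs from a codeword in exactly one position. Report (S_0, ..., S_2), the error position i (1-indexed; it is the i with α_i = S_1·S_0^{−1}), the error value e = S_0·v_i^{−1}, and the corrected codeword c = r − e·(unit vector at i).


S = (5, 1, 8), error at position 4, error magnitude e = 12, c = [2, 0, 6, 9, 12].

Step 1: column multipliers v_i = (∏_{j≠i}(α_i − α_j))^{−1} mod 13.
  i = 1 (α = 2): (2−4)(2−11)(2−8)(2−5) = (−2)·(−9)·(−6)·(−3) = 324 ≡ 12, so v_1 = 12^{−1} = 12 (mod 13).
  i = 2 (α = 4): (4−2)(4−11)(4−8)(4−5) = 2·(−7)·(−4)·(−1) = −56 ≡ 9, so v_2 = 9^{−1} = 3 (mod 13).
  i = 3 (α = 11): (11−2)(11−4)(11−8)(11−5) = 9·7·3·6 = 1134 ≡ 3, so v_3 = 3^{−1} = 9 (mod 13).
  i = 4 (α = 8): (8−2)(8−4)(8−11)(8−5) = 6·4·(−3)·3 = −216 ≡ 5, so v_4 = 5^{−1} = 8 (mod 13).
  i = 5 (α = 5): (5−2)(5−4)(5−11)(5−8) = 3·1·(−6)·(−3) = 54 ≡ 2, so v_5 = 2^{−1} = 7 (mod 13).
  v = [12, 3, 9, 8, 7].
Step 2: syndromes of r = [2, 0, 6, 8, 12] (all sums mod 13).
  S_0 = Σ v_i r_i = 12·2 + 3·0 + 9·6 + 8·8 + 7·12 = 226 ≡ 5.
  S_1 = Σ v_i α_i r_i = 12·2·2 + 3·4·0 + 9·11·6 + 8·8·8 + 7·5·12 = 1574 ≡ 1.
  α_i^2 mod 13 = [4, 3, 4, 12, 12].
  S_2 = Σ v_i α_i^2 r_i = 12·4·2 + 3·3·0 + 9·4·6 + 8·12·8 + 7·12·12 = 2088 ≡ 8.
  S = (5, 1, 8) ≠ 0, so r is not a codeword (an error is present).
Step 3: locate the error. For a single error e at position i, S_ℓ = v_i·e·α_i^ℓ, so α_err = S_1/S_0.
  S_0^{−1} = 5^{−1} = 8 (mod 13), so α_err = 1·8 = 8 ≡ 8 = α_4. Error position i = 4.
  Consistency check: S_2/S_1 = 8·1 = 8 ≡ 8 = α_err ✓ (single-error assumption holds).
Step 4: error magnitude e = S_0/v_4 = S_0·∏_{j≠4}(α_4 − α_j) = 5·5 = 25 ≡ 12 (mod 13).
Step 5: correct position 4: c_4 = r_4 − e = 8 − 12 ≡ 9 (mod 13). Hence c = [2, 0, 6, 9, 12].
  Check: interpolating c through the α_i gives m(x) = 4 + 12·x (degree < 2) with m(α_i) = c_i for every i, so c is indeed a codeword.


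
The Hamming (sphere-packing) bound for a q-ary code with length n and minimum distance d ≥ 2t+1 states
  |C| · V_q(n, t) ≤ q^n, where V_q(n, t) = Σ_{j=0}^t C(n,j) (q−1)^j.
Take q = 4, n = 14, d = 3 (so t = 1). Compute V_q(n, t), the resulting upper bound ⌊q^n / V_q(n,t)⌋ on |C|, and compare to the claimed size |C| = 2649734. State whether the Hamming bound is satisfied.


V_q(n, t) = 43, q^n = 268435456, Hamming bound = 6242685, |C| = 2649734 ≤ bound (satisfied).

Step 1: Compute V_q(n, t) = Σ_{j=0}^1 C(n, j) (q−1)^j.
  j = 0: C(14,0)·(3)^0 = 1·1 = 1.
  j = 1: C(14,1)·(3)^1 = 14·3 = 42.
  V_q(n, t) = 1 + 42 = 43.
Step 2: q^n = 4^14 = 268435456.
Step 3: Hamming bound ⌊q^n / V_q(n,t)⌋ = ⌊268435456/43⌋ = 6242685.
Step 4: Compare |C| = 2649734 to 6242685: satisfied.
The claimed |C| lies below the Hamming bound.


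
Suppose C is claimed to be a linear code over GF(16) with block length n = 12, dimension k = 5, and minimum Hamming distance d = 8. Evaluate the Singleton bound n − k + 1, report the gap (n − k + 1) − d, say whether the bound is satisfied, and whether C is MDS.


Singleton RHS = n − k + 1 = 8, slack = 0, bound satisfied, MDS.

Singleton bound: d ≤ n − k + 1.
Here n = 12, k = 5, so n − k + 1 = 8.
Given d = 8, check d ≤ 8: YES.
Slack = (n − k + 1) − d = 0.
The code is MDS (slack = 0).
Description: the claimed parameters are [12, 5, 8]_16; such a code would be MDS (meets Singleton bound).


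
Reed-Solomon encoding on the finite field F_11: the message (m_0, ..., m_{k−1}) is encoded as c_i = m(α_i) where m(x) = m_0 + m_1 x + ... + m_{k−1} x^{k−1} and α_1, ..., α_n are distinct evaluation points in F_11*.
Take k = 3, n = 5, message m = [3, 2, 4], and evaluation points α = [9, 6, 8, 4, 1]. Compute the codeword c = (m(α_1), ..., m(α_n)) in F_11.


c = [4, 5, 0, 9, 9]

Message polynomial: m(x) = 3 + 2·x + 4·x^2 (mod 11).
For each evaluation point α_i, compute m(α_i) mod 11:
  α_1 = 9: Horner steps 4 → 5 → 4, so m(9) = 4.
  α_2 = 6: Horner steps 4 → 4 → 5, so m(6) = 5.
  α_3 = 8: Horner steps 4 → 1 → 0, so m(8) = 0.
  α_4 = 4: Horner steps 4 → 7 → 9, so m(4) = 9.
  α_5 = 1: Horner steps 4 → 6 → 9, so m(1) = 9.
Codeword c = [4, 5, 0, 9, 9] ∈ F_11^5.


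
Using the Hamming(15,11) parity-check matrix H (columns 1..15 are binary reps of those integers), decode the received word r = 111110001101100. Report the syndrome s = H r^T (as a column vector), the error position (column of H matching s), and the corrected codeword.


s = (0, 0, 1, 1)^T, error position = 3, corrected codeword c = 110110001101100

Compute s = H r^T mod 2 one row at a time:
  s_1 = 0 + 1 + 1 + 0 + 1 + 1 + 0 + 0 = 4 ≡ 0 (mod 2).
  s_2 = 1 + 1 + 0 + 0 + 1 + 1 + 0 + 0 = 4 ≡ 0 (mod 2).
  s_3 = 1 + 1 + 0 + 0 + 1 + 0 + 0 + 0 = 3 ≡ 1 (mod 2).
  s_4 = 1 + 1 + 1 + 0 + 1 + 0 + 1 + 0 = 5 ≡ 1 (mod 2).
s = (0, 0, 1, 1)^T — this equals column 3 of H (binary 0011), so error is at position 3.
Correct: flip bit 3 of r = 111110001101100 to get c = 110110001101100.


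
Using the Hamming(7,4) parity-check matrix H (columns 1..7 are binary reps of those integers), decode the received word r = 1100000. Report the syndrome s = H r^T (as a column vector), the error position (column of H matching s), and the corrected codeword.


s = (0, 1, 1)^T, error position = 3, corrected codeword c = 1110000

Compute s = H r^T mod 2 one row at a time:
  s_1 = 0 + 0 + 0 + 0 = 0 ≡ 0 (mod 2).
  s_2 = 1 + 0 + 0 + 0 = 1 ≡ 1 (mod 2).
  s_3 = 1 + 0 + 0 + 0 = 1 ≡ 1 (mod 2).
s = (0, 1, 1)^T — this equals column 3 of H (binary 011), so error is at position 3.
Correct: flip bit 3 of r = 1100000 to get c = 1110000.


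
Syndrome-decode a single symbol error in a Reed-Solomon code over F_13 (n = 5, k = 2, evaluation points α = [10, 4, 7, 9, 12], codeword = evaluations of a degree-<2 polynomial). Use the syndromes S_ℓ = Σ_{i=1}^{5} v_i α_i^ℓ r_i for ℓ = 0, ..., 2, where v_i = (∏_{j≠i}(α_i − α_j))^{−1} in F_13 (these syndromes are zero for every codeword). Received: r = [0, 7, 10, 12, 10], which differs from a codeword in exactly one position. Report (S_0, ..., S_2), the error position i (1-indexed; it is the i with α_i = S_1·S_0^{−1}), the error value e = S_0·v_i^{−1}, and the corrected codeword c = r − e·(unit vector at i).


S = (10, 3, 10), error at position 5, error magnitude e = 8, c = [0, 7, 10, 12, 2].

Step 1: column multipliers v_i = (∏_{j≠i}(α_i − α_j))^{−1} mod 13.
  i = 1 (α = 10): (10−4)(10−7)(10−9)(10−12) = 6·3·1·(−2) = −36 ≡ 3, so v_1 = 3^{−1} = 9 (mod 13).
  i = 2 (α = 4): (4−10)(4−7)(4−9)(4−12) = (−6)·(−3)·(−5)·(−8) = 720 ≡ 5, so v_2 = 5^{−1} = 8 (mod 13).
  i = 3 (α = 7): (7−10)(7−4)(7−9)(7−12) = (−3)·3·(−2)·(−5) = −90 ≡ 1, so v_3 = 1^{−1} = 1 (mod 13).
  i = 4 (α = 9): (9−10)(9−4)(9−7)(9−12) = (−1)·5·2·(−3) = 30 ≡ 4, so v_4 = 4^{−1} = 10 (mod 13).
  i = 5 (α = 12): (12−10)(12−4)(12−7)(12−9) = 2·8·5·3 = 240 ≡ 6, so v_5 = 6^{−1} = 11 (mod 13).
  v = [9, 8, 1, 10, 11].
Step 2: syndromes of r = [0, 7, 10, 12, 10] (all sums mod 13).
  S_0 = Σ v_i r_i = 9·0 + 8·7 + 1·10 + 10·12 + 11·10 = 296 ≡ 10.
  S_1 = Σ v_i α_i r_i = 9·10·0 + 8·4·7 + 1·7·10 + 10·9·12 + 11·12·10 = 2694 ≡ 3.
  α_i^2 mod 13 = [9, 3, 10, 3, 1].
  S_2 = Σ v_i α_i^2 r_i = 9·9·0 + 8·3·7 + 1·10·10 + 10·3·12 + 11·1·10 = 738 ≡ 10.
  S = (10, 3, 10) ≠ 0, so r is not a codeword (an error is present).
Step 3: locate the error. For a single error e at position i, S_ℓ = v_i·e·α_i^ℓ, so α_err = S_1/S_0.
  S_0^{−1} = 10^{−1} = 4 (mod 13), so α_err = 3·4 = 12 ≡ 12 = α_5. Error position i = 5.
  Consistency check: S_2/S_1 = 10·9 = 90 ≡ 12 = α_err ✓ (single-error assumption holds).
Step 4: error magnitude e = S_0/v_5 = S_0·∏_{j≠5}(α_5 − α_j) = 10·6 = 60 ≡ 8 (mod 13).
Step 5: correct position 5: c_5 = r_5 − e = 10 − 8 ≡ 2 (mod 13). Hence c = [0, 7, 10, 12, 2].
  Check: interpolating c through the α_i gives m(x) = 3 + 1·x (degree < 2) with m(α_i) = c_i for every i, so c is indeed a codeword.


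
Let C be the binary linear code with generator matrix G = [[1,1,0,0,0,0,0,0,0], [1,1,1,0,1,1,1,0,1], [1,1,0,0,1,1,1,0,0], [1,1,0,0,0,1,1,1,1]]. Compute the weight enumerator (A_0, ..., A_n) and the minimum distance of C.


Weight distribution: A_0 = 1, A_2 = 2, A_3 = 3, A_4 = 3, A_5 = 4, A_6 = 2, A_7 = 1. Minimum distance d = 2.

Enumerate all 2^4 = 16 messages m ∈ F_2^4.
For each, compute codeword c = mG in F_2^9, then tally its weight.
  m = 0000 → c = 000000000, weight = 0.
  m = 1000 → c = 110000000, weight = 2.
  m = 0100 → c = 111011101, weight = 7.
  m = 1100 → c = 001011101, weight = 5.
  m = 0010 → c = 110011100, weight = 5.
  m = 1010 → c = 000011100, weight = 3.
  m = 0110 → c = 001000001, weight = 2.
  m = 1110 → c = 111000001, weight = 4.
  m = 0001 → c = 110001111, weight = 6.
  m = 1001 → c = 000001111, weight = 4.
  m = 0101 → c = 001010010, weight = 3.
  m = 1101 → c = 111010010, weight = 5.
  m = 0011 → c = 000010011, weight = 3.
  m = 1011 → c = 110010011, weight = 5.
  m = 0111 → c = 111001110, weight = 6.
  m = 1111 → c = 001001110, weight = 4.
Tally weights:
  weight 0: 1 codewords.
  weight 2: 2 codewords.
  weight 3: 3 codewords.
  weight 4: 3 codewords.
  weight 5: 4 codewords.
  weight 6: 2 codewords.
  weight 7: 1 codewords.
Minimum distance d = smallest w > 0 with A_w > 0 = 2.
Sanity: Σ A_w = 16 = 2^4 = 16 ✓.


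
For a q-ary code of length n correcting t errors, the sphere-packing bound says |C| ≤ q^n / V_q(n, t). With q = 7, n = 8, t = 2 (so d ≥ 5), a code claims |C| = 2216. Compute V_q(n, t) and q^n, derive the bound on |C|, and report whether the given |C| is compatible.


V_q(n, t) = 1057, q^n = 5764801, Hamming bound = 5453, |C| = 2216 ≤ bound (satisfied).

Step 1: Compute V_q(n, t) = Σ_{j=0}^2 C(n, j) (q−1)^j.
  j = 0: C(8,0)·(6)^0 = 1·1 = 1.
  j = 1: C(8,1)·(6)^1 = 8·6 = 48.
  j = 2: C(8,2)·(6)^2 = 28·36 = 1008.
  V_q(n, t) = 1 + 48 + 1008 = 1057.
Step 2: q^n = 7^8 = 5764801.
Step 3: Hamming bound ⌊q^n / V_q(n,t)⌋ = ⌊5764801/1057⌋ = 5453.
Step 4: Compare |C| = 2216 to 5453: satisfied.
The claimed |C| lies below the Hamming bound.


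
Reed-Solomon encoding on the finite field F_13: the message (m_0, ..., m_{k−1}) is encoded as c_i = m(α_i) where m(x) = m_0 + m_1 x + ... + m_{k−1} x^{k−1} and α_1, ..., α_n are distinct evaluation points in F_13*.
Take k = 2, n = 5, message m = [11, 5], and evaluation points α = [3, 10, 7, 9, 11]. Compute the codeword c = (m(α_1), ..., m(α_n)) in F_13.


c = [0, 9, 7, 4, 1]

Message polynomial: m(x) = 11 + 5·x (mod 13).
For each evaluation point α_i, compute m(α_i) mod 13:
  α_1 = 3: Horner steps 5 → 0, so m(3) = 0.
  α_2 = 10: Horner steps 5 → 9, so m(10) = 9.
  α_3 = 7: Horner steps 5 → 7, so m(7) = 7.
  α_4 = 9: Horner steps 5 → 4, so m(9) = 4.
  α_5 = 11: Horner steps 5 → 1, so m(11) = 1.
Codeword c = [0, 9, 7, 4, 1] ∈ F_13^5.


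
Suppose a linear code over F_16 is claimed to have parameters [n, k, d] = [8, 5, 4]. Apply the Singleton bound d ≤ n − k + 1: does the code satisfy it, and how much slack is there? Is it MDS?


Singleton RHS = n − k + 1 = 4, slack = 0, bound satisfied, MDS.

Singleton bound: d ≤ n − k + 1.
Here n = 8, k = 5, so n − k + 1 = 4.
Given d = 4, check d ≤ 4: YES.
Slack = (n − k + 1) − d = 0.
The code is MDS (slack = 0).
Description: the claimed parameters are [8, 5, 4]_16; such a code would be MDS (meets Singleton bound).


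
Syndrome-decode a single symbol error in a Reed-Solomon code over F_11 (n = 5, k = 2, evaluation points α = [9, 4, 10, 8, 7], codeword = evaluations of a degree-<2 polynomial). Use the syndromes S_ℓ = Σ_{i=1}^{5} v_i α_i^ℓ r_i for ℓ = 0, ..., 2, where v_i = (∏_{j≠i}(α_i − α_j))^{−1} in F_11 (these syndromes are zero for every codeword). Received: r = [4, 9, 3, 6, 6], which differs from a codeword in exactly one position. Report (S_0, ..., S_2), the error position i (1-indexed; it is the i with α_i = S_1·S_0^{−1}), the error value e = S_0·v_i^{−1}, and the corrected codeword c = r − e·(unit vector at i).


S = (7, 1, 8), error at position 4, error magnitude e = 1, c = [4, 9, 3, 5, 6].

Step 1: column multipliers v_i = (∏_{j≠i}(α_i − α_j))^{−1} mod 11.
  i = 1 (α = 9): (9−4)(9−10)(9−8)(9−7) = 5·(−1)·1·2 = −10 ≡ 1, so v_1 = 1^{−1} = 1 (mod 11).
  i = 2 (α = 4): (4−9)(4−10)(4−8)(4−7) = (−5)·(−6)·(−4)·(−3) = 360 ≡ 8, so v_2 = 8^{−1} = 7 (mod 11).
  i = 3 (α = 10): (10−9)(10−4)(10−8)(10−7) = 1·6·2·3 = 36 ≡ 3, so v_3 = 3^{−1} = 4 (mod 11).
  i = 4 (α = 8): (8−9)(8−4)(8−10)(8−7) = (−1)·4·(−2)·1 = 8 ≡ 8, so v_4 = 8^{−1} = 7 (mod 11).
  i = 5 (α = 7): (7−9)(7−4)(7−10)(7−8) = (−2)·3·(−3)·(−1) = −18 ≡ 4, so v_5 = 4^{−1} = 3 (mod 11).
  v = [1, 7, 4, 7, 3].
Step 2: syndromes of r = [4, 9, 3, 6, 6] (all sums mod 11).
  S_0 = Σ v_i r_i = 1·4 + 7·9 + 4·3 + 7·6 + 3·6 = 139 ≡ 7.
  S_1 = Σ v_i α_i r_i = 1·9·4 + 7·4·9 + 4·10·3 + 7·8·6 + 3·7·6 = 870 ≡ 1.
  α_i^2 mod 11 = [4, 5, 1, 9, 5].
  S_2 = Σ v_i α_i^2 r_i = 1·4·4 + 7·5·9 + 4·1·3 + 7·9·6 + 3·5·6 = 811 ≡ 8.
  S = (7, 1, 8) ≠ 0, so r is not a codeword (an error is present).
Step 3: locate the error. For a single error e at position i, S_ℓ = v_i·e·α_i^ℓ, so α_err = S_1/S_0.
  S_0^{−1} = 7^{−1} = 8 (mod 11), so α_err = 1·8 = 8 ≡ 8 = α_4. Error position i = 4.
  Consistency check: S_2/S_1 = 8·1 = 8 ≡ 8 = α_err ✓ (single-error assumption holds).
Step 4: error magnitude e = S_0/v_4 = S_0·∏_{j≠4}(α_4 − α_j) = 7·8 = 56 ≡ 1 (mod 11).
Step 5: correct position 4: c_4 = r_4 − e = 6 − 1 ≡ 5 (mod 11). Hence c = [4, 9, 3, 5, 6].
  Check: interpolating c through the α_i gives m(x) = 2 + 10·x (degree < 2) with m(α_i) = c_i for every i, so c is indeed a codeword.


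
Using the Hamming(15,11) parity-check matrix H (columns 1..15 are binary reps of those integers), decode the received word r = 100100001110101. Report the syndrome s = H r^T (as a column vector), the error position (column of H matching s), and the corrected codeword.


s = (1, 1, 1, 1)^T, error position = 15, corrected codeword c = 100100001110100

Compute s = H r^T mod 2 one row at a time:
  s_1 = 0 + 1 + 1 + 1 + 0 + 1 + 0 + 1 = 5 ≡ 1 (mod 2).
  s_2 = 1 + 0 + 0 + 0 + 0 + 1 + 0 + 1 = 3 ≡ 1 (mod 2).
  s_3 = 0 + 0 + 0 + 0 + 1 + 1 + 0 + 1 = 3 ≡ 1 (mod 2).
  s_4 = 1 + 0 + 0 + 0 + 1 + 1 + 1 + 1 = 5 ≡ 1 (mod 2).
s = (1, 1, 1, 1)^T — this equals column 15 of H (binary 1111), so error is at position 15.
Correct: flip bit 15 of r = 100100001110101 to get c = 100100001110100.


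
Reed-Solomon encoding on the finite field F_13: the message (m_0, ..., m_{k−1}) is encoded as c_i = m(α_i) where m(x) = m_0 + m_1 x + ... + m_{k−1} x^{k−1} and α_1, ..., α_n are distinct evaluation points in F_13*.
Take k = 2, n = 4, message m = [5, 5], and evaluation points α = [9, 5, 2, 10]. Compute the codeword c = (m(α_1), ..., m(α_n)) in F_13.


c = [11, 4, 2, 3]

Message polynomial: m(x) = 5 + 5·x (mod 13).
For each evaluation point α_i, compute m(α_i) mod 13:
  α_1 = 9: Horner steps 5 → 11, so m(9) = 11.
  α_2 = 5: Horner steps 5 → 4, so m(5) = 4.
  α_3 = 2: Horner steps 5 → 2, so m(2) = 2.
  α_4 = 10: Horner steps 5 → 3, so m(10) = 3.
Codeword c = [11, 4, 2, 3] ∈ F_13^4.


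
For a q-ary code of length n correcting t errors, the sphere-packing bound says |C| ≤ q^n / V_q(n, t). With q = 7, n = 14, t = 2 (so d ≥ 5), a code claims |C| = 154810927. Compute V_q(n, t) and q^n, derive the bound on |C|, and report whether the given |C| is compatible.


V_q(n, t) = 3361, q^n = 678223072849, Hamming bound = 201792047, |C| = 154810927 ≤ bound (satisfied).

Step 1: Compute V_q(n, t) = Σ_{j=0}^2 C(n, j) (q−1)^j.
  j = 0: C(14,0)·(6)^0 = 1·1 = 1.
  j = 1: C(14,1)·(6)^1 = 14·6 = 84.
  j = 2: C(14,2)·(6)^2 = 91·36 = 3276.
  V_q(n, t) = 1 + 84 + 3276 = 3361.
Step 2: q^n = 7^14 = 678223072849.
Step 3: Hamming bound ⌊q^n / V_q(n,t)⌋ = ⌊678223072849/3361⌋ = 201792047.
Step 4: Compare |C| = 154810927 to 201792047: satisfied.
The claimed |C| lies below the Hamming bound.


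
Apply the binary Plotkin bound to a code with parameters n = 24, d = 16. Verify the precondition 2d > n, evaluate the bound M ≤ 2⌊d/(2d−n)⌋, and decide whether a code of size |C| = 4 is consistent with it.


Plotkin bound M ≤ 4; given |C| = 4 ≤ bound (satisfied).

Check applicability: 2d = 32, n = 24.
2d − n = 8 > 0, so Plotkin applies.
Compute d/(2d−n) = 16/8 ≈ 2.0000.
⌊d/(2d−n)⌋ = 2.
Plotkin bound: M ≤ 2·2 = 4.
Given |C| = 4, check: satisfied.
This |C| is at the Plotkin bound.


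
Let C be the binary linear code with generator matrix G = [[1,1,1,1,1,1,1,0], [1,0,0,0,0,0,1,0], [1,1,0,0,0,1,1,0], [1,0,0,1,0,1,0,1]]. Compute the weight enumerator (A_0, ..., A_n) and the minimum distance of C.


Weight distribution: A_0 = 1, A_2 = 2, A_3 = 1, A_4 = 5, A_5 = 6, A_7 = 1. Minimum distance d = 2.

Enumerate all 2^4 = 16 messages m ∈ F_2^4.
For each, compute codeword c = mG in F_2^8, then tally its weight.
  m = 0000 → c = 00000000, weight = 0.
  m = 1000 → c = 11111110, weight = 7.
  m = 0100 → c = 10000010, weight = 2.
  m = 1100 → c = 01111100, weight = 5.
  m = 0010 → c = 11000110, weight = 4.
  m = 1010 → c = 00111000, weight = 3.
  m = 0110 → c = 01000100, weight = 2.
  m = 1110 → c = 10111010, weight = 5.
  m = 0001 → c = 10010101, weight = 4.
  m = 1001 → c = 01101011, weight = 5.
  m = 0101 → c = 00010111, weight = 4.
  m = 1101 → c = 11101001, weight = 5.
  m = 0011 → c = 01010011, weight = 4.
  m = 1011 → c = 10101101, weight = 5.
  m = 0111 → c = 11010001, weight = 4.
  m = 1111 → c = 00101111, weight = 5.
Tally weights:
  weight 0: 1 codewords.
  weight 2: 2 codewords.
  weight 3: 1 codewords.
  weight 4: 5 codewords.
  weight 5: 6 codewords.
  weight 7: 1 codewords.
Minimum distance d = smallest w > 0 with A_w > 0 = 2.
Sanity: Σ A_w = 16 = 2^4 = 16 ✓.


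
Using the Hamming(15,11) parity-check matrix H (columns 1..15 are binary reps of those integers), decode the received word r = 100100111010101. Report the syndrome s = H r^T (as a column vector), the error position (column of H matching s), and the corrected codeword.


s = (1, 0, 1, 0)^T, error position = 10, corrected codeword c = 100100111110101

Compute s = H r^T mod 2 one row at a time:
  s_1 = 1 + 1 + 0 + 1 + 0 + 1 + 0 + 1 = 5 ≡ 1 (mod 2).
  s_2 = 1 + 0 + 0 + 1 + 0 + 1 + 0 + 1 = 4 ≡ 0 (mod 2).
  s_3 = 0 + 0 + 0 + 1 + 0 + 1 + 0 + 1 = 3 ≡ 1 (mod 2).
  s_4 = 1 + 0 + 0 + 1 + 1 + 1 + 1 + 1 = 6 ≡ 0 (mod 2).
s = (1, 0, 1, 0)^T — this equals column 10 of H (binary 1010), so error is at position 10.
Correct: flip bit 10 of r = 100100111010101 to get c = 100100111110101.


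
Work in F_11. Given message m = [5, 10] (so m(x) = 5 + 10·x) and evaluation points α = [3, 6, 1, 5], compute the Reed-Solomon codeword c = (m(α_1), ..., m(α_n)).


c = [2, 10, 4, 0]

Message polynomial: m(x) = 5 + 10·x (mod 11).
For each evaluation point α_i, compute m(α_i) mod 11:
  α_1 = 3: Horner steps 10 → 2, so m(3) = 2.
  α_2 = 6: Horner steps 10 → 10, so m(6) = 10.
  α_3 = 1: Horner steps 10 → 4, so m(1) = 4.
  α_4 = 5: Horner steps 10 → 0, so m(5) = 0.
Codeword c = [2, 10, 4, 0] ∈ F_11^4.


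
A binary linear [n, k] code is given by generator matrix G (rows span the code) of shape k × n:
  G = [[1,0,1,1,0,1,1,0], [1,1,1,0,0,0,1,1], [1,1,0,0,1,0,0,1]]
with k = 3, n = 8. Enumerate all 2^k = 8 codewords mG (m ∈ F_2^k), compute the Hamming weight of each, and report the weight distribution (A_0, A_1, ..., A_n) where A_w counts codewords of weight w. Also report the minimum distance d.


Weight distribution: A_0 = 1, A_3 = 1, A_4 = 3, A_5 = 2, A_7 = 1. Minimum distance d = 3.

Enumerate all 2^3 = 8 messages m ∈ F_2^3.
For each, compute codeword c = mG in F_2^8, then tally its weight.
  m = 000 → c = 00000000, weight = 0.
  m = 100 → c = 10110110, weight = 5.
  m = 010 → c = 11100011, weight = 5.
  m = 110 → c = 01010101, weight = 4.
  m = 001 → c = 11001001, weight = 4.
  m = 101 → c = 01111111, weight = 7.
  m = 011 → c = 00101010, weight = 3.
  m = 111 → c = 10011100, weight = 4.
Tally weights:
  weight 0: 1 codewords.
  weight 3: 1 codewords.
  weight 4: 3 codewords.
  weight 5: 2 codewords.
  weight 7: 1 codewords.
Minimum distance d = smallest w > 0 with A_w > 0 = 3.
Sanity: Σ A_w = 8 = 2^3 = 8 ✓.


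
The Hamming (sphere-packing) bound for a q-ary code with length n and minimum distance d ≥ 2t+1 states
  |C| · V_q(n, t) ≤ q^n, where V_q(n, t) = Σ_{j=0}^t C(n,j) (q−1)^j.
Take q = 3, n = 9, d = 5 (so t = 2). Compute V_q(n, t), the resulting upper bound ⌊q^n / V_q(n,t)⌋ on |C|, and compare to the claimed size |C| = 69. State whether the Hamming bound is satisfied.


V_q(n, t) = 163, q^n = 19683, Hamming bound = 120, |C| = 69 ≤ bound (satisfied).

Step 1: Compute V_q(n, t) = Σ_{j=0}^2 C(n, j) (q−1)^j.
  j = 0: C(9,0)·(2)^0 = 1·1 = 1.
  j = 1: C(9,1)·(2)^1 = 9·2 = 18.
  j = 2: C(9,2)·(2)^2 = 36·4 = 144.
  V_q(n, t) = 1 + 18 + 144 = 163.
Step 2: q^n = 3^9 = 19683.
Step 3: Hamming bound ⌊q^n / V_q(n,t)⌋ = ⌊19683/163⌋ = 120.
Step 4: Compare |C| = 69 to 120: satisfied.
The claimed |C| lies below the Hamming bound.


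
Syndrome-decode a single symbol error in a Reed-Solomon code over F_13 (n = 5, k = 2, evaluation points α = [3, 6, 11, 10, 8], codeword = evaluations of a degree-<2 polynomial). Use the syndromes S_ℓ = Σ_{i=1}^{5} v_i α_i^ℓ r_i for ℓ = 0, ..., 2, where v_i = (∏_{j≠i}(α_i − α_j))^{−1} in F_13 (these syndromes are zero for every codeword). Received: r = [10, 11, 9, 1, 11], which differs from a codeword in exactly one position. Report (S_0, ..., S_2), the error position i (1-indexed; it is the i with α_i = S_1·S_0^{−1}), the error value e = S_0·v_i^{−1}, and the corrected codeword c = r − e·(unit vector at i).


S = (12, 7, 3), error at position 2, error magnitude e = 3, c = [10, 8, 9, 1, 11].

Step 1: column multipliers v_i = (∏_{j≠i}(α_i − α_j))^{−1} mod 13.
  i = 1 (α = 3): (3−6)(3−11)(3−10)(3−8) = (−3)·(−8)·(−7)·(−5) = 840 ≡ 8, so v_1 = 8^{−1} = 5 (mod 13).
  i = 2 (α = 6): (6−3)(6−11)(6−10)(6−8) = 3·(−5)·(−4)·(−2) = −120 ≡ 10, so v_2 = 10^{−1} = 4 (mod 13).
  i = 3 (α = 11): (11−3)(11−6)(11−10)(11−8) = 8·5·1·3 = 120 ≡ 3, so v_3 = 3^{−1} = 9 (mod 13).
  i = 4 (α = 10): (10−3)(10−6)(10−11)(10−8) = 7·4·(−1)·2 = −56 ≡ 9, so v_4 = 9^{−1} = 3 (mod 13).
  i = 5 (α = 8): (8−3)(8−6)(8−11)(8−10) = 5·2·(−3)·(−2) = 60 ≡ 8, so v_5 = 8^{−1} = 5 (mod 13).
  v = [5, 4, 9, 3, 5].
Step 2: syndromes of r = [10, 11, 9, 1, 11] (all sums mod 13).
  S_0 = Σ v_i r_i = 5·10 + 4·11 + 9·9 + 3·1 + 5·11 = 233 ≡ 12.
  S_1 = Σ v_i α_i r_i = 5·3·10 + 4·6·11 + 9·11·9 + 3·10·1 + 5·8·11 = 1775 ≡ 7.
  α_i^2 mod 13 = [9, 10, 4, 9, 12].
  S_2 = Σ v_i α_i^2 r_i = 5·9·10 + 4·10·11 + 9·4·9 + 3·9·1 + 5·12·11 = 1901 ≡ 3.
  S = (12, 7, 3) ≠ 0, so r is not a codeword (an error is present).
Step 3: locate the error. For a single error e at position i, S_ℓ = v_i·e·α_i^ℓ, so α_err = S_1/S_0.
  S_0^{−1} = 12^{−1} = 12 (mod 13), so α_err = 7·12 = 84 ≡ 6 = α_2. Error position i = 2.
  Consistency check: S_2/S_1 = 3·2 = 6 ≡ 6 = α_err ✓ (single-error assumption holds).
Step 4: error magnitude e = S_0/v_2 = S_0·∏_{j≠2}(α_2 − α_j) = 12·10 = 120 ≡ 3 (mod 13).
Step 5: correct position 2: c_2 = r_2 − e = 11 − 3 ≡ 8 (mod 13). Hence c = [10, 8, 9, 1, 11].
  Check: interpolating c through the α_i gives m(x) = 12 + 8·x (degree < 2) with m(α_i) = c_i for every i, so c is indeed a codeword.
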